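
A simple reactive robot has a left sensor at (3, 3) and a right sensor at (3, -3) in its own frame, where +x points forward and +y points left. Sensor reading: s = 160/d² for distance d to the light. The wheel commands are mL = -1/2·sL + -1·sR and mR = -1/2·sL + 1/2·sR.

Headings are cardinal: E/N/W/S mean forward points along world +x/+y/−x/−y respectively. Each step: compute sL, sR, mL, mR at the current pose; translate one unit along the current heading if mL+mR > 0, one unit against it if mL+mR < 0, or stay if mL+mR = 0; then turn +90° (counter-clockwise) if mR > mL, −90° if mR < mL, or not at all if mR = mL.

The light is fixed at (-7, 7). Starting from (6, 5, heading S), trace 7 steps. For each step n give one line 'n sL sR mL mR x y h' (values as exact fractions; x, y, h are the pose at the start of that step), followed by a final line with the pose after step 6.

0 160/281 32/25 -10992/7025 2496/7025 6 5 S
1 8/13 10/17 -198/221 -3/221 6 6 E
2 32/17 160/229 -6384/3893 -2304/3893 5 6 N
3 80/53 80/41 -5880/2173 480/2173 5 5 W
4 160/281 32/25 -10992/7025 2496/7025 6 5 S
5 8/13 10/17 -198/221 -3/221 6 6 E
6 32/17 160/229 -6384/3893 -2304/3893 5 6 N
final 5 5 W

n=0: pose=(6,5,S); sL=160/281, sR=32/25; mL=-10992/7025, mR=2496/7025; mL+mR=-8496/7025 → advance -1; mR−mL=48/25 → turn +1·90°
n=1: pose=(6,6,E); sL=8/13, sR=10/17; mL=-198/221, mR=-3/221; mL+mR=-201/221 → advance -1; mR−mL=15/17 → turn +1·90°
n=2: pose=(5,6,N); sL=32/17, sR=160/229; mL=-6384/3893, mR=-2304/3893; mL+mR=-8688/3893 → advance -1; mR−mL=240/229 → turn +1·90°
n=3: pose=(5,5,W); sL=80/53, sR=80/41; mL=-5880/2173, mR=480/2173; mL+mR=-5400/2173 → advance -1; mR−mL=120/41 → turn +1·90°
n=4: pose=(6,5,S); sL=160/281, sR=32/25; mL=-10992/7025, mR=2496/7025; mL+mR=-8496/7025 → advance -1; mR−mL=48/25 → turn +1·90°
n=5: pose=(6,6,E); sL=8/13, sR=10/17; mL=-198/221, mR=-3/221; mL+mR=-201/221 → advance -1; mR−mL=15/17 → turn +1·90°
n=6: pose=(5,6,N); sL=32/17, sR=160/229; mL=-6384/3893, mR=-2304/3893; mL+mR=-8688/3893 → advance -1; mR−mL=240/229 → turn +1·90°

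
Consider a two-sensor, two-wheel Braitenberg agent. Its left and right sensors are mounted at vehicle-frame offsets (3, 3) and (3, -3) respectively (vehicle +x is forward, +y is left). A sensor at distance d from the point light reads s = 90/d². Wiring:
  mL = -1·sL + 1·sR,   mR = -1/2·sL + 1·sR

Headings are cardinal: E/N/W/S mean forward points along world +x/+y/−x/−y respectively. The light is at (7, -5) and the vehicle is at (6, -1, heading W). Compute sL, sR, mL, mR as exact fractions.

left sensor world pos  = (3, -4); dL² = 17
right sensor world pos = (3, 2); dR² = 65
sL = 90/17 = 90/17
sR = 90/65 = 18/13
mL = -1·sL + 1·sR = -864/221
mR = -1/2·sL + 1·sR = -279/221

90/17 18/13 -864/221 -279/221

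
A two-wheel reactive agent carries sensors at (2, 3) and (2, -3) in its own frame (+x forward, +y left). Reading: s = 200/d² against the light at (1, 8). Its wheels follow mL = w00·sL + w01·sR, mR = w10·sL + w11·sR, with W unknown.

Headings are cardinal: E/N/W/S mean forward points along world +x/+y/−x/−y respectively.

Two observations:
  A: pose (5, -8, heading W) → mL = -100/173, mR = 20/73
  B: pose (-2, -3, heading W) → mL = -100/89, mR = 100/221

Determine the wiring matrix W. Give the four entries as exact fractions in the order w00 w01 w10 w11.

obs A: pose=(5,-8,W) → sL=40/73, sR=200/173, mL=-100/173, mR=20/73
obs B: pose=(-2,-3,W) → sL=200/221, sR=200/89, mL=-100/89, mR=100/221
sensor matrix S = [[40/73, 200/173], [200/221, 200/89]]; det S = 45984000/248399801
solve [mL_A; mL_B] = S·[w00; w01] and [mR_A; mR_B] = S·[w10; w11]:
  w00 = 0, w01 = -1/2, w10 = 1/2, w11 = 0

0 -1/2 1/2 0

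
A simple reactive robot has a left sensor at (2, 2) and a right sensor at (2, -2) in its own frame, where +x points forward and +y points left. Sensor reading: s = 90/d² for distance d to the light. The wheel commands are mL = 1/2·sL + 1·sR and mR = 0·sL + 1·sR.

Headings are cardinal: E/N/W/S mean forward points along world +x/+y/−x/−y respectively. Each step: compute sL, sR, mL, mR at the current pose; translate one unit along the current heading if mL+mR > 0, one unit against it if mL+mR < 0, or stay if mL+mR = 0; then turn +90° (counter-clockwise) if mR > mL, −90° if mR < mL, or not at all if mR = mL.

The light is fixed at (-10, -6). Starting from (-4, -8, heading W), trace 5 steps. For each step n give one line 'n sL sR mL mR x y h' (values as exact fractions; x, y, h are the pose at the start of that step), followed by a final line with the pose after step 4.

0 45/16 45/8 225/32 45/8 -4 -8 W
1 10 90/49 335/49 90/49 -5 -8 N
2 9/5 45/29 711/290 45/29 -5 -7 E
3 90/73 18/5 1539/365 18/5 -4 -7 S
4 45/16 45/8 225/32 45/8 -4 -8 W
final -5 -8 N

n=0: pose=(-4,-8,W); sL=45/16, sR=45/8; mL=225/32, mR=45/8; mL+mR=405/32 → advance +1; mR−mL=-45/32 → turn -1·90°
n=1: pose=(-5,-8,N); sL=10, sR=90/49; mL=335/49, mR=90/49; mL+mR=425/49 → advance +1; mR−mL=-5 → turn -1·90°
n=2: pose=(-5,-7,E); sL=9/5, sR=45/29; mL=711/290, mR=45/29; mL+mR=1161/290 → advance +1; mR−mL=-9/10 → turn -1·90°
n=3: pose=(-4,-7,S); sL=90/73, sR=18/5; mL=1539/365, mR=18/5; mL+mR=2853/365 → advance +1; mR−mL=-45/73 → turn -1·90°
n=4: pose=(-4,-8,W); sL=45/16, sR=45/8; mL=225/32, mR=45/8; mL+mR=405/32 → advance +1; mR−mL=-45/32 → turn -1·90°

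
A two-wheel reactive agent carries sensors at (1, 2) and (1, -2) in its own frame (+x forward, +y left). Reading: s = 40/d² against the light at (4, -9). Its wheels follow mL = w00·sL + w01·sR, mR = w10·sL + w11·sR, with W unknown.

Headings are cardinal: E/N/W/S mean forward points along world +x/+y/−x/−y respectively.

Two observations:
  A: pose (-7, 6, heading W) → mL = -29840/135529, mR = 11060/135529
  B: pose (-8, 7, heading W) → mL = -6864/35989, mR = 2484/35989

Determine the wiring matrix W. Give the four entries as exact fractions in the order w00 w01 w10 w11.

obs A: pose=(-7,6,W) → sL=40/313, sR=40/433, mL=-29840/135529, mR=11060/135529
obs B: pose=(-8,7,W) → sL=8/73, sR=40/493, mL=-6864/35989, mR=2484/35989
sensor matrix S = [[40/313, 40/433], [8/73, 40/493]]; det S = 1195520/4877553181
solve [mL_A; mL_B] = S·[w00; w01] and [mR_A; mR_B] = S·[w10; w11]:
  w00 = -1, w01 = -1, w10 = 1, w11 = -1/2

-1 -1 1 -1/2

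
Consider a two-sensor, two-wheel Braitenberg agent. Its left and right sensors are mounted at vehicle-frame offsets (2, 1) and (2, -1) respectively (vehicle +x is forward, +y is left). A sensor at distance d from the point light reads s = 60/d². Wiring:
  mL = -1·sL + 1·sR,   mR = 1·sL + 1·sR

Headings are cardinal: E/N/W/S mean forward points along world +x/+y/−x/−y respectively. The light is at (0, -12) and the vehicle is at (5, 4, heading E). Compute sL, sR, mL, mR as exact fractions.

30/169 30/137 960/23153 9180/23153

left sensor world pos  = (7, 5); dL² = 338
right sensor world pos = (7, 3); dR² = 274
sL = 60/338 = 30/169
sR = 60/274 = 30/137
mL = -1·sL + 1·sR = 960/23153
mR = 1·sL + 1·sR = 9180/23153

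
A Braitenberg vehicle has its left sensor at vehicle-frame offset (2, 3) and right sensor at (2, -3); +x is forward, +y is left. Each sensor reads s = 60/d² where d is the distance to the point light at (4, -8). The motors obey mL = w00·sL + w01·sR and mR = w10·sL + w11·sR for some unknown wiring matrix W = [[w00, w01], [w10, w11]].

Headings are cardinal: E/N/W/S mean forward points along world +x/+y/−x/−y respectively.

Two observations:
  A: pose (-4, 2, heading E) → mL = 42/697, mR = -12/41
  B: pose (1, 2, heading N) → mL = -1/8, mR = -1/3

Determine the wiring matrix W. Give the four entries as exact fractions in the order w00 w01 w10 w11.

obs A: pose=(-4,2,E) → sL=12/41, sR=12/17, mL=42/697, mR=-12/41
obs B: pose=(1,2,N) → sL=1/3, sR=5/12, mL=-1/8, mR=-1/3
sensor matrix S = [[12/41, 12/17], [1/3, 5/12]]; det S = -79/697
solve [mL_A; mL_B] = S·[w00; w01] and [mR_A; mR_B] = S·[w10; w11]:
  w00 = -1, w01 = 1/2, w10 = -1, w11 = 0

-1 1/2 -1 0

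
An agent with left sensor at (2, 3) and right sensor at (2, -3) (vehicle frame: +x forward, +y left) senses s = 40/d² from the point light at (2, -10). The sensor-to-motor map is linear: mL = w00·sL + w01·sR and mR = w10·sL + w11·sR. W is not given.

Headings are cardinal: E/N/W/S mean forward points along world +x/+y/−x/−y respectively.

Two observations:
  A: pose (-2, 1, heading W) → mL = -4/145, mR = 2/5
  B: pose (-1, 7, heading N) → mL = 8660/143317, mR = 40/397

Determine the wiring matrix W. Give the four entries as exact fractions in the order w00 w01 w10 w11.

-1/2 1 1 0

obs A: pose=(-2,1,W) → sL=2/5, sR=5/29, mL=-4/145, mR=2/5
obs B: pose=(-1,7,N) → sL=40/397, sR=40/361, mL=8660/143317, mR=40/397
sensor matrix S = [[2/5, 5/29], [40/397, 40/361]]; det S = 112008/4156193
solve [mL_A; mL_B] = S·[w00; w01] and [mR_A; mR_B] = S·[w10; w11]:
  w00 = -1/2, w01 = 1, w10 = 1, w11 = 0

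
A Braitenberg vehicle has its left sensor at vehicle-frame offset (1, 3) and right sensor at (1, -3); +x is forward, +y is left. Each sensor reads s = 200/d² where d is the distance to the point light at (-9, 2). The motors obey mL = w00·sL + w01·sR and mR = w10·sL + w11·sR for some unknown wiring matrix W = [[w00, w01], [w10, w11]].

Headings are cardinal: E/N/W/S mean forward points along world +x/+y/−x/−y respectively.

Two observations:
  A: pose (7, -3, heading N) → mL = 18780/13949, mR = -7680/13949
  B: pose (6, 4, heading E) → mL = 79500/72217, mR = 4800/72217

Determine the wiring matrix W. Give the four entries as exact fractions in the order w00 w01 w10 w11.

1 1/2 -1 1

obs A: pose=(7,-3,N) → sL=40/37, sR=200/377, mL=18780/13949, mR=-7680/13949
obs B: pose=(6,4,E) → sL=200/281, sR=200/257, mL=79500/72217, mR=4800/72217
sensor matrix S = [[40/37, 200/377], [200/281, 200/257]]; det S = 467136000/1007354933
solve [mL_A; mL_B] = S·[w00; w01] and [mR_A; mR_B] = S·[w10; w11]:
  w00 = 1, w01 = 1/2, w10 = -1, w11 = 1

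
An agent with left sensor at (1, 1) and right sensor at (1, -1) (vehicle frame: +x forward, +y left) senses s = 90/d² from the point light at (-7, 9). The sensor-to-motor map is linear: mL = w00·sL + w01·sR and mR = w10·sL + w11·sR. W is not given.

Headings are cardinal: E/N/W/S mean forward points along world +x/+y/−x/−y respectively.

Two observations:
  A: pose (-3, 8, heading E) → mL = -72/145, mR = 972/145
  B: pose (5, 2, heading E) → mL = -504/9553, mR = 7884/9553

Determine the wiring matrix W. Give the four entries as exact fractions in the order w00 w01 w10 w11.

-1 1 1 1

obs A: pose=(-3,8,E) → sL=18/5, sR=90/29, mL=-72/145, mR=972/145
obs B: pose=(5,2,E) → sL=18/41, sR=90/233, mL=-504/9553, mR=7884/9553
sensor matrix S = [[18/5, 90/29], [18/41, 90/233]]; det S = 7776/277037
solve [mL_A; mL_B] = S·[w00; w01] and [mR_A; mR_B] = S·[w10; w11]:
  w00 = -1, w01 = 1, w10 = 1, w11 = 1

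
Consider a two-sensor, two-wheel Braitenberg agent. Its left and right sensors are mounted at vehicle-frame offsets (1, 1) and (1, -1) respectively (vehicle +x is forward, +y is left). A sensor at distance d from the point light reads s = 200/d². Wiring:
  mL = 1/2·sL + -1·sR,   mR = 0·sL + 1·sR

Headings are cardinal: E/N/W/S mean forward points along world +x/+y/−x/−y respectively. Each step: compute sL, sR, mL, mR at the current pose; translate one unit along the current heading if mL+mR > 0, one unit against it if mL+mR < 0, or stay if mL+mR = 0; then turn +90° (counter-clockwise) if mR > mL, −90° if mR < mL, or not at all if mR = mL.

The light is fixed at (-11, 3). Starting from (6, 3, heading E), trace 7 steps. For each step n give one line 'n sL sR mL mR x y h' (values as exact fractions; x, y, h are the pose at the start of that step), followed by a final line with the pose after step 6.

n=0: pose=(6,3,E); sL=8/13, sR=8/13; mL=-4/13, mR=8/13; mL+mR=4/13 → advance +1; mR−mL=12/13 → turn +1·90°
n=1: pose=(7,3,N); sL=20/29, sR=100/181; mL=-1090/5249, mR=100/181; mL+mR=10/29 → advance +1; mR−mL=3990/5249 → turn +1·90°
n=2: pose=(7,4,W); sL=200/289, sR=200/293; mL=-28500/84677, mR=200/293; mL+mR=100/289 → advance +1; mR−mL=86300/84677 → turn +1·90°
n=3: pose=(6,4,S); sL=50/81, sR=25/32; mL=-1225/2592, mR=25/32; mL+mR=25/81 → advance +1; mR−mL=1625/1296 → turn +1·90°
n=4: pose=(6,3,E); sL=8/13, sR=8/13; mL=-4/13, mR=8/13; mL+mR=4/13 → advance +1; mR−mL=12/13 → turn +1·90°
n=5: pose=(7,3,N); sL=20/29, sR=100/181; mL=-1090/5249, mR=100/181; mL+mR=10/29 → advance +1; mR−mL=3990/5249 → turn +1·90°
n=6: pose=(7,4,W); sL=200/289, sR=200/293; mL=-28500/84677, mR=200/293; mL+mR=100/289 → advance +1; mR−mL=86300/84677 → turn +1·90°

0 8/13 8/13 -4/13 8/13 6 3 E
1 20/29 100/181 -1090/5249 100/181 7 3 N
2 200/289 200/293 -28500/84677 200/293 7 4 W
3 50/81 25/32 -1225/2592 25/32 6 4 S
4 8/13 8/13 -4/13 8/13 6 3 E
5 20/29 100/181 -1090/5249 100/181 7 3 N
6 200/289 200/293 -28500/84677 200/293 7 4 W
final 6 4 S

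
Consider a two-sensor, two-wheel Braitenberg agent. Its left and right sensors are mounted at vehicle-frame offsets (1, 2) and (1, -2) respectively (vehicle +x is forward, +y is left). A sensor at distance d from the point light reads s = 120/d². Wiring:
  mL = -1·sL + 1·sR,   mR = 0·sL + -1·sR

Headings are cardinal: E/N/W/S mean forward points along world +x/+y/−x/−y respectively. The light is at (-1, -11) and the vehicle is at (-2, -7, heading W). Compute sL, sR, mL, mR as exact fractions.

15 3 -12 -3

left sensor world pos  = (-3, -9); dL² = 8
right sensor world pos = (-3, -5); dR² = 40
sL = 120/8 = 15
sR = 120/40 = 3
mL = -1·sL + 1·sR = -12
mR = 0·sL + -1·sR = -3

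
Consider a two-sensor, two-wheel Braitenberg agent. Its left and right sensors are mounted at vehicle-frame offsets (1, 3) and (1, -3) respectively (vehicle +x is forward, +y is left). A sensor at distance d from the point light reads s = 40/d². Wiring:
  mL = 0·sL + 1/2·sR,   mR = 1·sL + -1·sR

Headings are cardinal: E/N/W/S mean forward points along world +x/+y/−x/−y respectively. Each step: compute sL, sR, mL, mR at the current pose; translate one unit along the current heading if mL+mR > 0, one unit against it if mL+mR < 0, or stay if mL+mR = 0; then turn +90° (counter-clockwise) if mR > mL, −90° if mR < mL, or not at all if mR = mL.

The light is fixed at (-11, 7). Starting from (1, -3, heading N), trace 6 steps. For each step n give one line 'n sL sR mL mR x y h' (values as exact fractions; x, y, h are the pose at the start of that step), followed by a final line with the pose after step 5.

0 20/81 20/153 10/153 160/1377 1 -3 N
1 8/53 40/157 20/157 -864/8321 1 -2 W
2 5/16 2/13 1/13 33/208 0 -2 N
3 40/221 8/25 4/25 -768/5525 0 -1 W
4 20/49 20/109 10/109 1200/5341 -1 -1 N
5 40/181 40/97 20/97 -3360/17557 -1 0 W
final -2 0 N

n=0: pose=(1,-3,N); sL=20/81, sR=20/153; mL=10/153, mR=160/1377; mL+mR=250/1377 → advance +1; mR−mL=70/1377 → turn +1·90°
n=1: pose=(1,-2,W); sL=8/53, sR=40/157; mL=20/157, mR=-864/8321; mL+mR=196/8321 → advance +1; mR−mL=-1924/8321 → turn -1·90°
n=2: pose=(0,-2,N); sL=5/16, sR=2/13; mL=1/13, mR=33/208; mL+mR=49/208 → advance +1; mR−mL=17/208 → turn +1·90°
n=3: pose=(0,-1,W); sL=40/221, sR=8/25; mL=4/25, mR=-768/5525; mL+mR=116/5525 → advance +1; mR−mL=-1652/5525 → turn -1·90°
n=4: pose=(-1,-1,N); sL=20/49, sR=20/109; mL=10/109, mR=1200/5341; mL+mR=1690/5341 → advance +1; mR−mL=710/5341 → turn +1·90°
n=5: pose=(-1,0,W); sL=40/181, sR=40/97; mL=20/97, mR=-3360/17557; mL+mR=260/17557 → advance +1; mR−mL=-6980/17557 → turn -1·90°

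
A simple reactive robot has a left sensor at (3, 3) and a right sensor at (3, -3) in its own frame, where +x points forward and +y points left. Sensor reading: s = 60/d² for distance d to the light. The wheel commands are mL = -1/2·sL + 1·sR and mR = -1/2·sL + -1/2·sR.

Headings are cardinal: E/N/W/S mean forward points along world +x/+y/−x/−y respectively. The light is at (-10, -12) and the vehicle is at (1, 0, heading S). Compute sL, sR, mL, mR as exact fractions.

60/277 12/29 2454/8033 -2532/8033

left sensor world pos  = (4, -3); dL² = 277
right sensor world pos = (-2, -3); dR² = 145
sL = 60/277 = 60/277
sR = 60/145 = 12/29
mL = -1/2·sL + 1·sR = 2454/8033
mR = -1/2·sL + -1/2·sR = -2532/8033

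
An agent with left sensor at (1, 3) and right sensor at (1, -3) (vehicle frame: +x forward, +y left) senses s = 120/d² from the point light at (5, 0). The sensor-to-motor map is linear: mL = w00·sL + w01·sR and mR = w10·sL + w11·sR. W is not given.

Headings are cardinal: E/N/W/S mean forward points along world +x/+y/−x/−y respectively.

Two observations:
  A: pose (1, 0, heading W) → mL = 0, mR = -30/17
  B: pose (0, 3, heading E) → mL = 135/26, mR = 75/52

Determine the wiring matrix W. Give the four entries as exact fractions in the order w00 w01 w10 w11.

-1 1 -1 1/2

obs A: pose=(1,0,W) → sL=60/17, sR=60/17, mL=0, mR=-30/17
obs B: pose=(0,3,E) → sL=30/13, sR=15/2, mL=135/26, mR=75/52
sensor matrix S = [[60/17, 60/17], [30/13, 15/2]]; det S = 4050/221
solve [mL_A; mL_B] = S·[w00; w01] and [mR_A; mR_B] = S·[w10; w11]:
  w00 = -1, w01 = 1, w10 = -1, w11 = 1/2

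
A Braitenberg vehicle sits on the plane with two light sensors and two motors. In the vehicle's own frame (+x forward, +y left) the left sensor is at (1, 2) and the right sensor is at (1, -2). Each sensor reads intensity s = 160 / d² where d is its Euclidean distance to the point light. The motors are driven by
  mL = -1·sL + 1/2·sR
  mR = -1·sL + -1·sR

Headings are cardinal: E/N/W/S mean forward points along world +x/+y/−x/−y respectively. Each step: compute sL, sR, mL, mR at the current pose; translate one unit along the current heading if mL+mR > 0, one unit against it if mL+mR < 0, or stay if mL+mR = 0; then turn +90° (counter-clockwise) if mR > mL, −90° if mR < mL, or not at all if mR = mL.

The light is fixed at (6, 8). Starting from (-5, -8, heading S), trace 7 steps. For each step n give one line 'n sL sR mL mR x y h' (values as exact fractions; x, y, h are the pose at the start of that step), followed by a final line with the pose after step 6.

0 16/37 80/229 -2184/8473 -6624/8473 -5 -8 S
1 160/433 160/313 -15440/135529 -119360/135529 -5 -7 W
2 8/17 8/13 -36/221 -240/221 -4 -7 N
3 160/277 32/81 -8528/22437 -21824/22437 -4 -8 E
4 16/37 80/229 -2184/8473 -6624/8473 -5 -8 S
5 160/433 160/313 -15440/135529 -119360/135529 -5 -7 W
6 8/17 8/13 -36/221 -240/221 -4 -7 N
final -4 -8 E

n=0: pose=(-5,-8,S); sL=16/37, sR=80/229; mL=-2184/8473, mR=-6624/8473; mL+mR=-8808/8473 → advance -1; mR−mL=-120/229 → turn -1·90°
n=1: pose=(-5,-7,W); sL=160/433, sR=160/313; mL=-15440/135529, mR=-119360/135529; mL+mR=-134800/135529 → advance -1; mR−mL=-240/313 → turn -1·90°
n=2: pose=(-4,-7,N); sL=8/17, sR=8/13; mL=-36/221, mR=-240/221; mL+mR=-276/221 → advance -1; mR−mL=-12/13 → turn -1·90°
n=3: pose=(-4,-8,E); sL=160/277, sR=32/81; mL=-8528/22437, mR=-21824/22437; mL+mR=-30352/22437 → advance -1; mR−mL=-16/27 → turn -1·90°
n=4: pose=(-5,-8,S); sL=16/37, sR=80/229; mL=-2184/8473, mR=-6624/8473; mL+mR=-8808/8473 → advance -1; mR−mL=-120/229 → turn -1·90°
n=5: pose=(-5,-7,W); sL=160/433, sR=160/313; mL=-15440/135529, mR=-119360/135529; mL+mR=-134800/135529 → advance -1; mR−mL=-240/313 → turn -1·90°
n=6: pose=(-4,-7,N); sL=8/17, sR=8/13; mL=-36/221, mR=-240/221; mL+mR=-276/221 → advance -1; mR−mL=-12/13 → turn -1·90°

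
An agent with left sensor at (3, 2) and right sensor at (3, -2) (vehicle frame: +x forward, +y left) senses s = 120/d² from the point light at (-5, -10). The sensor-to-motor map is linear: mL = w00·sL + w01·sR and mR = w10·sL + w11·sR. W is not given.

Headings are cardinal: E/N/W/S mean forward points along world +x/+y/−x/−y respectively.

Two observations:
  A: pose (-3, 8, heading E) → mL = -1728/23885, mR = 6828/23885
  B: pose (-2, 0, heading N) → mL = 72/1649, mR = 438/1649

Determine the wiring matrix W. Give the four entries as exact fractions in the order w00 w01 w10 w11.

obs A: pose=(-3,8,E) → sL=24/85, sR=120/281, mL=-1728/23885, mR=6828/23885
obs B: pose=(-2,0,N) → sL=12/17, sR=60/97, mL=72/1649, mR=438/1649
sensor matrix S = [[24/85, 120/281], [12/17, 60/97]]; det S = -3456/27257
solve [mL_A; mL_B] = S·[w00; w01] and [mR_A; mR_B] = S·[w10; w11]:
  w00 = 1/2, w01 = -1/2, w10 = -1/2, w11 = 1

1/2 -1/2 -1/2 1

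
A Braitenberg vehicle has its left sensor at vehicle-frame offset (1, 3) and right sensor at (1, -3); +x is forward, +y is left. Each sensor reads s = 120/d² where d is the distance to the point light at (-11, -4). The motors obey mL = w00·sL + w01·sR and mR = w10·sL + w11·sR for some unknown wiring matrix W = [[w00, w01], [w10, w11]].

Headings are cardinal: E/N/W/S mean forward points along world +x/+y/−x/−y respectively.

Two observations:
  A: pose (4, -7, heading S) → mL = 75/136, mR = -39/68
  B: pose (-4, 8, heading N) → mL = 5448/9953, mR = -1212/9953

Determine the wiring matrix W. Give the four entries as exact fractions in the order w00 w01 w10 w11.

1/2 1/2 1/2 -1

obs A: pose=(4,-7,S) → sL=6/17, sR=3/4, mL=75/136, mR=-39/68
obs B: pose=(-4,8,N) → sL=24/37, sR=120/269, mL=5448/9953, mR=-1212/9953
sensor matrix S = [[6/17, 3/4], [24/37, 120/269]]; det S = -55674/169201
solve [mL_A; mL_B] = S·[w00; w01] and [mR_A; mR_B] = S·[w10; w11]:
  w00 = 1/2, w01 = 1/2, w10 = 1/2, w11 = -1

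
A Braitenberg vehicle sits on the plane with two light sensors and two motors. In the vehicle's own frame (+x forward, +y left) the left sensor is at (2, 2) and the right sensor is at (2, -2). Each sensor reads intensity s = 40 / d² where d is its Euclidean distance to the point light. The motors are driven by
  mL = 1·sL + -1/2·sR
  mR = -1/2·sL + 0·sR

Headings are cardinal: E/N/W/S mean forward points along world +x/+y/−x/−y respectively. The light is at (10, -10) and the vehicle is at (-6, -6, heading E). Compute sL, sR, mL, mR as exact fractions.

left sensor world pos  = (-4, -4); dL² = 232
right sensor world pos = (-4, -8); dR² = 200
sL = 40/232 = 5/29
sR = 40/200 = 1/5
mL = 1·sL + -1/2·sR = 21/290
mR = -1/2·sL + 0·sR = -5/58

5/29 1/5 21/290 -5/58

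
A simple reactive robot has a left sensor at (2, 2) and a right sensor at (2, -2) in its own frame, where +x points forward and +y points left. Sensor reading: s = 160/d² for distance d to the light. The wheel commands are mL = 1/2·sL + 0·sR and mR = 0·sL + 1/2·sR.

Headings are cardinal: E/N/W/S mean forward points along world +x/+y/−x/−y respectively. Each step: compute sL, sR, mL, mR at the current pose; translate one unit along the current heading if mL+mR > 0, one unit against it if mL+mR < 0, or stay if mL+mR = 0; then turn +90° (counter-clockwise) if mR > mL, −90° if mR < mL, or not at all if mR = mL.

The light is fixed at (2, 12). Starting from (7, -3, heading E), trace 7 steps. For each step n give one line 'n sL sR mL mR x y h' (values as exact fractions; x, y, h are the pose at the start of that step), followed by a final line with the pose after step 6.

n=0: pose=(7,-3,E); sL=80/109, sR=80/169; mL=40/109, mR=40/169; mL+mR=11120/18421 → advance +1; mR−mL=-2400/18421 → turn -1·90°
n=1: pose=(8,-3,S); sL=160/353, sR=32/61; mL=80/353, mR=16/61; mL+mR=10528/21533 → advance +1; mR−mL=768/21533 → turn +1·90°
n=2: pose=(8,-4,E); sL=8/13, sR=40/97; mL=4/13, mR=20/97; mL+mR=648/1261 → advance +1; mR−mL=-128/1261 → turn -1·90°
n=3: pose=(9,-4,S); sL=32/81, sR=160/349; mL=16/81, mR=80/349; mL+mR=12064/28269 → advance +1; mR−mL=896/28269 → turn +1·90°
n=4: pose=(9,-5,E); sL=80/153, sR=80/221; mL=40/153, mR=40/221; mL+mR=880/1989 → advance +1; mR−mL=-160/1989 → turn -1·90°
n=5: pose=(10,-5,S); sL=160/461, sR=160/397; mL=80/461, mR=80/397; mL+mR=68640/183017 → advance +1; mR−mL=5120/183017 → turn +1·90°
n=6: pose=(10,-6,E); sL=40/89, sR=8/25; mL=20/89, mR=4/25; mL+mR=856/2225 → advance +1; mR−mL=-144/2225 → turn -1·90°

0 80/109 80/169 40/109 40/169 7 -3 E
1 160/353 32/61 80/353 16/61 8 -3 S
2 8/13 40/97 4/13 20/97 8 -4 E
3 32/81 160/349 16/81 80/349 9 -4 S
4 80/153 80/221 40/153 40/221 9 -5 E
5 160/461 160/397 80/461 80/397 10 -5 S
6 40/89 8/25 20/89 4/25 10 -6 E
final 11 -6 S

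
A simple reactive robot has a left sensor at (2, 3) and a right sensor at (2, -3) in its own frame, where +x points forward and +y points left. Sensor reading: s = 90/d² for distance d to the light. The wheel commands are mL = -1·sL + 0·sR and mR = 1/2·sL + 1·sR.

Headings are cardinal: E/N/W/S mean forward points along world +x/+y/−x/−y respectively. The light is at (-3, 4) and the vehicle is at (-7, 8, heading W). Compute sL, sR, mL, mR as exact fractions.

90/37 18/17 -90/37 1431/629

left sensor world pos  = (-9, 5); dL² = 37
right sensor world pos = (-9, 11); dR² = 85
sL = 90/37 = 90/37
sR = 90/85 = 18/17
mL = -1·sL + 0·sR = -90/37
mR = 1/2·sL + 1·sR = 1431/629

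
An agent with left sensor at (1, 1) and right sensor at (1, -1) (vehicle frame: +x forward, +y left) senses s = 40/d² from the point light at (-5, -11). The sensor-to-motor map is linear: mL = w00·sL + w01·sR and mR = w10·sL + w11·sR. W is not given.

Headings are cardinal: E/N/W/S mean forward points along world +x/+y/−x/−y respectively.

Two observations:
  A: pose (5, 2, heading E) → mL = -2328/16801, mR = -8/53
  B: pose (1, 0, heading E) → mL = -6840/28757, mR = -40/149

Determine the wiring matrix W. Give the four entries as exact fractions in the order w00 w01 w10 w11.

obs A: pose=(5,2,E) → sL=40/317, sR=8/53, mL=-2328/16801, mR=-8/53
obs B: pose=(1,0,E) → sL=40/193, sR=40/149, mL=-6840/28757, mR=-40/149
sensor matrix S = [[40/317, 8/53], [40/193, 40/149]]; det S = 1251840/483146357
solve [mL_A; mL_B] = S·[w00; w01] and [mR_A; mR_B] = S·[w10; w11]:
  w00 = -1/2, w01 = -1/2, w10 = 0, w11 = -1

-1/2 -1/2 0 -1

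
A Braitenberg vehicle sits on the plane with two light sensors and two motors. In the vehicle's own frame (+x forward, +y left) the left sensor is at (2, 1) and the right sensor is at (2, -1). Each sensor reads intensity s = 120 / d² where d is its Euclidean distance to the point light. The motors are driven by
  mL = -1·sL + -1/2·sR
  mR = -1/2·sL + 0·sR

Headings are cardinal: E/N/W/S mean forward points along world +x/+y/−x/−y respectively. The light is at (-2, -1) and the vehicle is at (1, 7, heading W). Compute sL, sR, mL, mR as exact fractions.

left sensor world pos  = (-1, 6); dL² = 50
right sensor world pos = (-1, 8); dR² = 82
sL = 120/50 = 12/5
sR = 120/82 = 60/41
mL = -1·sL + -1/2·sR = -642/205
mR = -1/2·sL + 0·sR = -6/5

12/5 60/41 -642/205 -6/5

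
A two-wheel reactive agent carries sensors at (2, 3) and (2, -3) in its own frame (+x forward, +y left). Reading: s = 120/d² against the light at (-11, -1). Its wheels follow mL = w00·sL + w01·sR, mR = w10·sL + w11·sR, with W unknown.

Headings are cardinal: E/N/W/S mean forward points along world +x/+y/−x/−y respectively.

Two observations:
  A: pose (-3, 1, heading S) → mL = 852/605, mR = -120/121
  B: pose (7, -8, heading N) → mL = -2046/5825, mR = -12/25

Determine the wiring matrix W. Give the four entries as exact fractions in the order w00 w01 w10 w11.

-1 1/2 -1 0

obs A: pose=(-3,1,S) → sL=120/121, sR=24/5, mL=852/605, mR=-120/121
obs B: pose=(7,-8,N) → sL=12/25, sR=60/233, mL=-2046/5825, mR=-12/25
sensor matrix S = [[120/121, 24/5], [12/25, 60/233]]; det S = -7219584/3524125
solve [mL_A; mL_B] = S·[w00; w01] and [mR_A; mR_B] = S·[w10; w11]:
  w00 = -1, w01 = 1/2, w10 = -1, w11 = 0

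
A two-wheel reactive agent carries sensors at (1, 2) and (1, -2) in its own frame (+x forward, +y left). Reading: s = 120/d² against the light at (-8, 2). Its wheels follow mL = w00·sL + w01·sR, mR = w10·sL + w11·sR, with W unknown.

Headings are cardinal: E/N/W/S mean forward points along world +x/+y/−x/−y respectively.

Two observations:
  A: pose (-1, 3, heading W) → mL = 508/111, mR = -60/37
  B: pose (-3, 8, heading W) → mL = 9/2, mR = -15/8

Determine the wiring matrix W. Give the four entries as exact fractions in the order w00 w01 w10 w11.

obs A: pose=(-1,3,W) → sL=120/37, sR=8/3, mL=508/111, mR=-60/37
obs B: pose=(-3,8,W) → sL=15/4, sR=3/2, mL=9/2, mR=-15/8
sensor matrix S = [[120/37, 8/3], [15/4, 3/2]]; det S = -190/37
solve [mL_A; mL_B] = S·[w00; w01] and [mR_A; mR_B] = S·[w10; w11]:
  w00 = 1, w01 = 1/2, w10 = -1/2, w11 = 0

1 1/2 -1/2 0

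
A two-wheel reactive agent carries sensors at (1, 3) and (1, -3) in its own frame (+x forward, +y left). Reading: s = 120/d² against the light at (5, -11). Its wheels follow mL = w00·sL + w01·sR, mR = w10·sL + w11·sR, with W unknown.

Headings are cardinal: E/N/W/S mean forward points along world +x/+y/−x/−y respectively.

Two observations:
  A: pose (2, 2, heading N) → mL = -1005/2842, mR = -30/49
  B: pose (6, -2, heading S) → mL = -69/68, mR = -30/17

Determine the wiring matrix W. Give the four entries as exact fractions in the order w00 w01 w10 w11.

obs A: pose=(2,2,N) → sL=15/29, sR=30/49, mL=-1005/2842, mR=-30/49
obs B: pose=(6,-2,S) → sL=3/2, sR=30/17, mL=-69/68, mR=-30/17
sensor matrix S = [[15/29, 30/49], [3/2, 30/17]]; det S = -135/24157
solve [mL_A; mL_B] = S·[w00; w01] and [mR_A; mR_B] = S·[w10; w11]:
  w00 = 1/2, w01 = -1, w10 = 0, w11 = -1

1/2 -1 0 -1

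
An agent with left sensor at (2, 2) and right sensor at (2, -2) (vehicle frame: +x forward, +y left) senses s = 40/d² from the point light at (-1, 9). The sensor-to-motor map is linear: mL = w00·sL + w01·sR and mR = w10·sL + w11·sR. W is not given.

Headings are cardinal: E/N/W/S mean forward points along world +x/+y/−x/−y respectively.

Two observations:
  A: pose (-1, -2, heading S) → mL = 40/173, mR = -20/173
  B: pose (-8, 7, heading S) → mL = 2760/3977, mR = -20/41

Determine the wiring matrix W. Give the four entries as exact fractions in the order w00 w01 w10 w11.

1/2 1/2 -1/2 0

obs A: pose=(-1,-2,S) → sL=40/173, sR=40/173, mL=40/173, mR=-20/173
obs B: pose=(-8,7,S) → sL=40/41, sR=40/97, mL=2760/3977, mR=-20/41
sensor matrix S = [[40/173, 40/173], [40/41, 40/97]]; det S = -89600/688021
solve [mL_A; mL_B] = S·[w00; w01] and [mR_A; mR_B] = S·[w10; w11]:
  w00 = 1/2, w01 = 1/2, w10 = -1/2, w11 = 0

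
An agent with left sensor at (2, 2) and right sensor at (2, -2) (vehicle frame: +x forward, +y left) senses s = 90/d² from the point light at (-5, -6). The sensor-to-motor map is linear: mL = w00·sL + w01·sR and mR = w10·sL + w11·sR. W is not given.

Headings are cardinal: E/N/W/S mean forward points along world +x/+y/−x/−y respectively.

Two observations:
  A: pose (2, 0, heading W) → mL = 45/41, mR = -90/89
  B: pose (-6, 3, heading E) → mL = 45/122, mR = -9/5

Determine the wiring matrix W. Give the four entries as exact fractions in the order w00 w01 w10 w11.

obs A: pose=(2,0,W) → sL=90/41, sR=90/89, mL=45/41, mR=-90/89
obs B: pose=(-6,3,E) → sL=45/61, sR=9/5, mL=45/122, mR=-9/5
sensor matrix S = [[90/41, 90/89], [45/61, 9/5]]; det S = 713448/222589
solve [mL_A; mL_B] = S·[w00; w01] and [mR_A; mR_B] = S·[w10; w11]:
  w00 = 1/2, w01 = 0, w10 = 0, w11 = -1

1/2 0 0 -1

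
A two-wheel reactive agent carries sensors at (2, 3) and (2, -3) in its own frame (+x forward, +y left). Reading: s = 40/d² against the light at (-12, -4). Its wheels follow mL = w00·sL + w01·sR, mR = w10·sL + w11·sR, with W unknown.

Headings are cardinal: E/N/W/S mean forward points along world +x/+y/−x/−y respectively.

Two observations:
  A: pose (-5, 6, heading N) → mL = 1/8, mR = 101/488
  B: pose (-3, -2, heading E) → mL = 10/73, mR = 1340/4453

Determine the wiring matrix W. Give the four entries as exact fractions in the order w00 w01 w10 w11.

1/2 0 1/2 1/2

obs A: pose=(-5,6,N) → sL=1/4, sR=10/61, mL=1/8, mR=101/488
obs B: pose=(-3,-2,E) → sL=20/73, sR=20/61, mL=10/73, mR=1340/4453
sensor matrix S = [[1/4, 10/61], [20/73, 20/61]]; det S = 165/4453
solve [mL_A; mL_B] = S·[w00; w01] and [mR_A; mR_B] = S·[w10; w11]:
  w00 = 1/2, w01 = 0, w10 = 1/2, w11 = 1/2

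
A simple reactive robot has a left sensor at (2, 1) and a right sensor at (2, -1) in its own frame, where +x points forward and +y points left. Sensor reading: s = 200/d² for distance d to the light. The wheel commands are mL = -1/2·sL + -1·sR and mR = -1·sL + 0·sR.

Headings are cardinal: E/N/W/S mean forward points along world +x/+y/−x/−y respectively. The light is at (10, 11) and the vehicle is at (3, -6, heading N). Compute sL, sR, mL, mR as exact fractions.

200/289 200/261 -83900/75429 -200/289

left sensor world pos  = (2, -4); dL² = 289
right sensor world pos = (4, -4); dR² = 261
sL = 200/289 = 200/289
sR = 200/261 = 200/261
mL = -1/2·sL + -1·sR = -83900/75429
mR = -1·sL + 0·sR = -200/289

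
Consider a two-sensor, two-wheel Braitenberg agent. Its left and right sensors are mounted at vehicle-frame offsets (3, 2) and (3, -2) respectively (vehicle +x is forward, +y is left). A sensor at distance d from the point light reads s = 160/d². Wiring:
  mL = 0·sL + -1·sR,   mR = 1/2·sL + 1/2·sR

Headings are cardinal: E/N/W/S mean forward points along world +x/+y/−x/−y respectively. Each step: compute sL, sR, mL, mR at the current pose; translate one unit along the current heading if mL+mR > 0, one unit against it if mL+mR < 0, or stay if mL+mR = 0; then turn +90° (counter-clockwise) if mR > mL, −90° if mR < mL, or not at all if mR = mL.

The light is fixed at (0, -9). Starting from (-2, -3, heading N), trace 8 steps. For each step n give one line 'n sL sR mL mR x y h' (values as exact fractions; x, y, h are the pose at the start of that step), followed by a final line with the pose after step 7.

0 160/97 160/81 -160/81 14240/7857 -2 -3 N
1 80/17 80/37 -80/37 2160/629 -2 -4 W
2 32 160/29 -160/29 544/29 -3 -4 S
3 40/9 40 -40 200/9 -3 -5 E
4 32/17 160/53 -160/53 2208/901 -4 -5 N
5 16/5 80/37 -80/37 496/185 -4 -6 W
6 160/9 160/49 -160/49 4640/441 -5 -6 S
7 8 40 -40 24 -5 -7 E
final -6 -7 N

n=0: pose=(-2,-3,N); sL=160/97, sR=160/81; mL=-160/81, mR=14240/7857; mL+mR=-1280/7857 → advance -1; mR−mL=9920/2619 → turn +1·90°
n=1: pose=(-2,-4,W); sL=80/17, sR=80/37; mL=-80/37, mR=2160/629; mL+mR=800/629 → advance +1; mR−mL=3520/629 → turn +1·90°
n=2: pose=(-3,-4,S); sL=32, sR=160/29; mL=-160/29, mR=544/29; mL+mR=384/29 → advance +1; mR−mL=704/29 → turn +1·90°
n=3: pose=(-3,-5,E); sL=40/9, sR=40; mL=-40, mR=200/9; mL+mR=-160/9 → advance -1; mR−mL=560/9 → turn +1·90°
n=4: pose=(-4,-5,N); sL=32/17, sR=160/53; mL=-160/53, mR=2208/901; mL+mR=-512/901 → advance -1; mR−mL=4928/901 → turn +1·90°
n=5: pose=(-4,-6,W); sL=16/5, sR=80/37; mL=-80/37, mR=496/185; mL+mR=96/185 → advance +1; mR−mL=896/185 → turn +1·90°
n=6: pose=(-5,-6,S); sL=160/9, sR=160/49; mL=-160/49, mR=4640/441; mL+mR=3200/441 → advance +1; mR−mL=6080/441 → turn +1·90°
n=7: pose=(-5,-7,E); sL=8, sR=40; mL=-40, mR=24; mL+mR=-16 → advance -1; mR−mL=64 → turn +1·90°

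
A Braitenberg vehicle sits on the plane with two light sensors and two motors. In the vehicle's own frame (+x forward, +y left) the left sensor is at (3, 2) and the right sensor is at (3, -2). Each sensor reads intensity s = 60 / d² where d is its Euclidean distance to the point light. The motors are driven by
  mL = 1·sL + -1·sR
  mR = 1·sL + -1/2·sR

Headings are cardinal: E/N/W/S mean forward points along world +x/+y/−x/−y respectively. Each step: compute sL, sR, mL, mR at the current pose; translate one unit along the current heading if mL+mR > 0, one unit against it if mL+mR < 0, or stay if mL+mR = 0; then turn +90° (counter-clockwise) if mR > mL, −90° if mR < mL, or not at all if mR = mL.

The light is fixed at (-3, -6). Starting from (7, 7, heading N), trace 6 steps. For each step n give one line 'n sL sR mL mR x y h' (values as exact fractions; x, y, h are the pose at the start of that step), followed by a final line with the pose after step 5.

n=0: pose=(7,7,N); sL=3/16, sR=3/20; mL=3/80, mR=9/80; mL+mR=3/20 → advance +1; mR−mL=3/40 → turn +1·90°
n=1: pose=(7,8,W); sL=60/193, sR=12/61; mL=1344/11773, mR=2502/11773; mL+mR=3846/11773 → advance +1; mR−mL=6/61 → turn +1·90°
n=2: pose=(6,8,S); sL=30/121, sR=6/17; mL=-216/2057, mR=147/2057; mL+mR=-69/2057 → advance -1; mR−mL=3/17 → turn +1·90°
n=3: pose=(6,9,E); sL=60/433, sR=60/313; mL=-7200/135529, mR=5790/135529; mL+mR=-1410/135529 → advance -1; mR−mL=30/313 → turn +1·90°
n=4: pose=(5,9,N); sL=1/6, sR=15/106; mL=4/159, mR=61/636; mL+mR=77/636 → advance +1; mR−mL=15/212 → turn +1·90°
n=5: pose=(5,10,W); sL=60/221, sR=60/349; mL=7680/77129, mR=14310/77129; mL+mR=21990/77129 → advance +1; mR−mL=30/349 → turn +1·90°

0 3/16 3/20 3/80 9/80 7 7 N
1 60/193 12/61 1344/11773 2502/11773 7 8 W
2 30/121 6/17 -216/2057 147/2057 6 8 S
3 60/433 60/313 -7200/135529 5790/135529 6 9 E
4 1/6 15/106 4/159 61/636 5 9 N
5 60/221 60/349 7680/77129 14310/77129 5 10 W
final 4 10 S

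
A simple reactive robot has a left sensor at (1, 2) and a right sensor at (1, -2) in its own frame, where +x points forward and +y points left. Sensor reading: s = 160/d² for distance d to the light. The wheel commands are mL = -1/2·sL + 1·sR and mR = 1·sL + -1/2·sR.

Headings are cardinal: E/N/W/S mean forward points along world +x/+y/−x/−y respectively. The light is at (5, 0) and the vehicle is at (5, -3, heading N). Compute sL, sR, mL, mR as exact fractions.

left sensor world pos  = (3, -2); dL² = 8
right sensor world pos = (7, -2); dR² = 8
sL = 160/8 = 20
sR = 160/8 = 20
mL = -1/2·sL + 1·sR = 10
mR = 1·sL + -1/2·sR = 10

20 20 10 10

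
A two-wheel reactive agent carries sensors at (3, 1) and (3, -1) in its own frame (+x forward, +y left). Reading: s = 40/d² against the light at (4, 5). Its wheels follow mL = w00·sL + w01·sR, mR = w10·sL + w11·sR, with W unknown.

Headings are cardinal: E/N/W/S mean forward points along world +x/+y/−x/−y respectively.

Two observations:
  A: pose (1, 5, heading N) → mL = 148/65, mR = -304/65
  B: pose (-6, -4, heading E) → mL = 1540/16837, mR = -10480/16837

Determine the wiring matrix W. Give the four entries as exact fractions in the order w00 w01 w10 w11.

-1/2 1 -1 -1

obs A: pose=(1,5,N) → sL=8/5, sR=40/13, mL=148/65, mR=-304/65
obs B: pose=(-6,-4,E) → sL=40/113, sR=40/149, mL=1540/16837, mR=-10480/16837
sensor matrix S = [[8/5, 40/13], [40/113, 40/149]]; det S = -144384/218881
solve [mL_A; mL_B] = S·[w00; w01] and [mR_A; mR_B] = S·[w10; w11]:
  w00 = -1/2, w01 = 1, w10 = -1, w11 = -1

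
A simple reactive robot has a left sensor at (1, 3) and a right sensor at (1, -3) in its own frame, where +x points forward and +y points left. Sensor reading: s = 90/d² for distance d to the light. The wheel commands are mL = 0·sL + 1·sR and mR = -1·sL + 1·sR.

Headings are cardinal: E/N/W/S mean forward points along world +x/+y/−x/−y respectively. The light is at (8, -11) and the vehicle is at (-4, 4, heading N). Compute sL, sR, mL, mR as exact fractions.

left sensor world pos  = (-7, 5); dL² = 481
right sensor world pos = (-1, 5); dR² = 337
sL = 90/481 = 90/481
sR = 90/337 = 90/337
mL = 0·sL + 1·sR = 90/337
mR = -1·sL + 1·sR = 12960/162097

90/481 90/337 90/337 12960/162097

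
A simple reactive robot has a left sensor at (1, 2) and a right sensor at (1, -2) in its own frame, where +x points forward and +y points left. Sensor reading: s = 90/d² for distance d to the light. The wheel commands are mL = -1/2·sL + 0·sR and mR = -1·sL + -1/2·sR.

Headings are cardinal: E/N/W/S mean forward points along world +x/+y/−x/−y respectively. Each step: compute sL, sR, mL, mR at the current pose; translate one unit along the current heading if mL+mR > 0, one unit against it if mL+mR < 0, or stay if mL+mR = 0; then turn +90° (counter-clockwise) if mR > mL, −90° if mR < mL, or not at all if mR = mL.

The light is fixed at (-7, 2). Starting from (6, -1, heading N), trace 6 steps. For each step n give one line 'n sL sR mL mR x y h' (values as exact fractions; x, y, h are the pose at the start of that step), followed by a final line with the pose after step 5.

0 18/25 90/229 -9/25 -5247/5725 6 -1 N
1 9/20 45/116 -9/40 -747/1160 6 -2 E
2 90/221 18/25 -45/221 -4239/5525 5 -2 S
3 45/73 45/61 -45/146 -8775/8906 5 -1 W
4 18/25 90/229 -9/25 -5247/5725 6 -1 N
5 9/20 45/116 -9/40 -747/1160 6 -2 E
final 5 -2 S

n=0: pose=(6,-1,N); sL=18/25, sR=90/229; mL=-9/25, mR=-5247/5725; mL+mR=-7308/5725 → advance -1; mR−mL=-3186/5725 → turn -1·90°
n=1: pose=(6,-2,E); sL=9/20, sR=45/116; mL=-9/40, mR=-747/1160; mL+mR=-126/145 → advance -1; mR−mL=-243/580 → turn -1·90°
n=2: pose=(5,-2,S); sL=90/221, sR=18/25; mL=-45/221, mR=-4239/5525; mL+mR=-5364/5525 → advance -1; mR−mL=-3114/5525 → turn -1·90°
n=3: pose=(5,-1,W); sL=45/73, sR=45/61; mL=-45/146, mR=-8775/8906; mL+mR=-5760/4453 → advance -1; mR−mL=-3015/4453 → turn -1·90°
n=4: pose=(6,-1,N); sL=18/25, sR=90/229; mL=-9/25, mR=-5247/5725; mL+mR=-7308/5725 → advance -1; mR−mL=-3186/5725 → turn -1·90°
n=5: pose=(6,-2,E); sL=9/20, sR=45/116; mL=-9/40, mR=-747/1160; mL+mR=-126/145 → advance -1; mR−mL=-243/580 → turn -1·90°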